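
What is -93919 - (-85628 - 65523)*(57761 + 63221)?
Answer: 18286456363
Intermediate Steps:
-93919 - (-85628 - 65523)*(57761 + 63221) = -93919 - (-151151)*120982 = -93919 - 1*(-18286550282) = -93919 + 18286550282 = 18286456363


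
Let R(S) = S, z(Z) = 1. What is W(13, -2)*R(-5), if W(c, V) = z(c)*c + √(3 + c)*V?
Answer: -25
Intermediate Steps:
W(c, V) = c + V*√(3 + c) (W(c, V) = 1*c + √(3 + c)*V = c + V*√(3 + c))
W(13, -2)*R(-5) = (13 - 2*√(3 + 13))*(-5) = (13 - 2*√16)*(-5) = (13 - 2*4)*(-5) = (13 - 8)*(-5) = 5*(-5) = -25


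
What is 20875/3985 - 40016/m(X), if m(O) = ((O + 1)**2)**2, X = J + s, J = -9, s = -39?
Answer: 20340775423/3889105757 ≈ 5.2302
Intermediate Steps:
X = -48 (X = -9 - 39 = -48)
m(O) = (1 + O)**4 (m(O) = ((1 + O)**2)**2 = (1 + O)**4)
20875/3985 - 40016/m(X) = 20875/3985 - 40016/(1 - 48)**4 = 20875*(1/3985) - 40016/((-47)**4) = 4175/797 - 40016/4879681 = 20340775423/3889105757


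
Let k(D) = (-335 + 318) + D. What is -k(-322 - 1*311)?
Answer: 650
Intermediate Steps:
k(D) = -17 + D
-k(-322 - 1*311) = -(-17 + (-322 - 1*311)) = -(-17 + (-322 - 311)) = -(-17 - 633) = -1*(-650) = 650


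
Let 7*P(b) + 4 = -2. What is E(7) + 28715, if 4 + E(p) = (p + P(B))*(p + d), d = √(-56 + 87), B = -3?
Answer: 28754 + 43*√31/7 ≈ 28788.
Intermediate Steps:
P(b) = -6/7 (P(b) = -4/7 + (⅐)*(-2) = -4/7 - 2/7 = -6/7)
d = √31 ≈ 5.5678
E(p) = -4 + (-6/7 + p)*(p + √31) (E(p) = -4 + (p - 6/7)*(p + √31) = -4 + (-6/7 + p)*(p + √31))
E(7) + 28715 = (-4 + 7² - 6/7*7 - 6*√31/7 + 7*√31) + 28715 = (-4 + 49 - 6 - 6*√31/7 + 7*√31) + 28715 = (39 + 43*√31/7) + 28715 = 28754 + 43*√31/7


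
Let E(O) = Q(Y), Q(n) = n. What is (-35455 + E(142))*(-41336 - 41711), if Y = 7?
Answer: 2943850056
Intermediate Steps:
E(O) = 7
(-35455 + E(142))*(-41336 - 41711) = (-35455 + 7)*(-41336 - 41711) = -35448*(-83047) = 2943850056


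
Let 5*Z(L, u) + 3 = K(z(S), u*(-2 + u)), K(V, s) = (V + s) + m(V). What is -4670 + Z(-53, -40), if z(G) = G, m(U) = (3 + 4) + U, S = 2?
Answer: -21662/5 ≈ -4332.4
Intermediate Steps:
m(U) = 7 + U
K(V, s) = 7 + s + 2*V (K(V, s) = (V + s) + (7 + V) = 7 + s + 2*V)
Z(L, u) = 8/5 + u*(-2 + u)/5 (Z(L, u) = -3/5 + (7 + u*(-2 + u) + 2*2)/5 = -3/5 + (7 + u*(-2 + u) + 4)/5 = -3/5 + (11 + u*(-2 + u))/5 = -3/5 + (11/5 + u*(-2 + u)/5) = 8/5 + u*(-2 + u)/5)
-4670 + Z(-53, -40) = -4670 + (8/5 + (1/5)*(-40)*(-2 - 40)) = -4670 + (8/5 + (1/5)*(-40)*(-42)) = -4670 + (8/5 + 336) = -4670 + 1688/5 = -21662/5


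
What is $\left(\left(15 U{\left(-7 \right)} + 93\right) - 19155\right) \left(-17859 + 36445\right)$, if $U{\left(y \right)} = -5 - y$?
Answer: $-353728752$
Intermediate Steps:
$\left(\left(15 U{\left(-7 \right)} + 93\right) - 19155\right) \left(-17859 + 36445\right) = \left(\left(15 \left(-5 - -7\right) + 93\right) - 19155\right) \left(-17859 + 36445\right) = \left(\left(15 \left(-5 + 7\right) + 93\right) - 19155\right) 18586 = \left(\left(15 \cdot 2 + 93\right) - 19155\right) 18586 = \left(\left(30 + 93\right) - 19155\right) 18586 = \left(123 - 19155\right) 18586 = \left(-19032\right) 18586 = -353728752$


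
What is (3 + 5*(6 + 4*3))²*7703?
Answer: 66623247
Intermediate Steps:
(3 + 5*(6 + 4*3))²*7703 = (3 + 5*(6 + 12))²*7703 = (3 + 5*18)²*7703 = (3 + 90)²*7703 = 93²*7703 = 8649*7703 = 66623247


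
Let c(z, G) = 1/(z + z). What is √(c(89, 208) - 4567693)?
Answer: 3*I*√16080309426/178 ≈ 2137.2*I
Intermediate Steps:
c(z, G) = 1/(2*z)
√(c(89, 208) - 4567693) = √((½)/89 - 4567693) = √((½)*(1/89) - 4567693) = √(1/178 - 4567693) = √(-813049353/178) = 3*I*√16080309426/178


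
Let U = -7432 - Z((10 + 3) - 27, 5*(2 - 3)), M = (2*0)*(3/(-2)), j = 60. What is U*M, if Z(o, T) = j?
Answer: 0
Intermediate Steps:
Z(o, T) = 60
M = 0 (M = 0*(3*(-1/2)) = 0*(-3/2) = 0)
U = -7492 (U = -7432 - 1*60 = -7432 - 60 = -7492)
U*M = -7492*0 = 0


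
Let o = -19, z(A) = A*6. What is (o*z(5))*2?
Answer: -1140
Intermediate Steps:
z(A) = 6*A
(o*z(5))*2 = -114*5*2 = -19*30*2 = -570*2 = -1140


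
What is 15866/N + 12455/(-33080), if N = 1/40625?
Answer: 4264384147509/6616 ≈ 6.4456e+8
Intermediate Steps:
N = 1/40625 ≈ 2.4615e-5
15866/N + 12455/(-33080) = 15866/(1/40625) + 12455/(-33080) = 15866*40625 + 12455*(-1/33080) = 644556250 - 2491/6616 = 4264384147509/6616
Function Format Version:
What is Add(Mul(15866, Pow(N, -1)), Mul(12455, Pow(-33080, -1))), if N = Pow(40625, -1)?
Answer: Rational(4264384147509, 6616) ≈ 6.4456e+8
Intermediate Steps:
N = Rational(1, 40625) ≈ 2.4615e-5
Add(Mul(15866, Pow(N, -1)), Mul(12455, Pow(-33080, -1))) = Add(Mul(15866, Pow(Rational(1, 40625), -1)), Mul(12455, Pow(-33080, -1))) = Add(Mul(15866, 40625), Mul(12455, Rational(-1, 33080))) = Add(644556250, Rational(-2491, 6616)) = Rational(4264384147509, 6616)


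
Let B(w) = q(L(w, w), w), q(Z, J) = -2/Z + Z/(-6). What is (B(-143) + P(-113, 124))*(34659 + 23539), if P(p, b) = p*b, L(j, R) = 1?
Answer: -2446789415/3 ≈ -8.1560e+8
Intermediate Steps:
P(p, b) = b*p
q(Z, J) = -2/Z - Z/6 (q(Z, J) = -2/Z + Z*(-⅙) = -2/Z - Z/6)
B(w) = -13/6 (B(w) = -2/1 - ⅙*1 = -2*1 - ⅙ = -2 - ⅙ = -13/6)
(B(-143) + P(-113, 124))*(34659 + 23539) = (-13/6 + 124*(-113))*(34659 + 23539) = (-13/6 - 14012)*58198 = -84085/6*58198 = -2446789415/3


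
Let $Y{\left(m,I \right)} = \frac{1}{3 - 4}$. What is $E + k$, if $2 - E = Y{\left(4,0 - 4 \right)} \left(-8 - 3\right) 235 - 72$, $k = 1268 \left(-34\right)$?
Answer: $-45623$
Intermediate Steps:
$Y{\left(m,I \right)} = -1$ ($Y{\left(m,I \right)} = \frac{1}{-1} = -1$)
$k = -43112$
$E = -2511$ ($E = 2 - \left(- (-8 - 3) 235 - 72\right) = 2 - \left(\left(-1\right) \left(-11\right) 235 - 72\right) = 2 - \left(11 \cdot 235 - 72\right) = 2 - \left(2585 - 72\right) = 2 - 2513 = -2511$)
$E + k = -2511 - 43112 = -45623$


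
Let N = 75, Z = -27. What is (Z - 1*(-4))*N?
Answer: -1725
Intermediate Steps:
(Z - 1*(-4))*N = (-27 - 1*(-4))*75 = (-27 + 4)*75 = -23*75 = -1725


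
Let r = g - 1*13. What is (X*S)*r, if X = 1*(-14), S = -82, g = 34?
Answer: 24108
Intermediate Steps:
r = 21 (r = 34 - 1*13 = 34 - 13 = 21)
X = -14
(X*S)*r = -14*(-82)*21 = 1148*21 = 24108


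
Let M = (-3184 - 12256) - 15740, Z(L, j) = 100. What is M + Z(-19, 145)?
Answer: -31080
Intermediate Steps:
M = -31180 (M = -15440 - 15740 = -31180)
M + Z(-19, 145) = -31180 + 100 = -31080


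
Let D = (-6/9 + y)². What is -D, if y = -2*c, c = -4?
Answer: -484/9 ≈ -53.778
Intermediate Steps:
y = 8 (y = -2*(-4) = 8)
D = 484/9 (D = (-6/9 + 8)² = (-6*⅑ + 8)² = (-⅔ + 8)² = (22/3)² = 484/9 ≈ 53.778)
-D = -1*484/9 = -484/9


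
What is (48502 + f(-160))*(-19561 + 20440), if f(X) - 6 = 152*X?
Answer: 21261252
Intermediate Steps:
f(X) = 6 + 152*X
(48502 + f(-160))*(-19561 + 20440) = (48502 + (6 + 152*(-160)))*(-19561 + 20440) = (48502 + (6 - 24320))*879 = (48502 - 24314)*879 = 24188*879 = 21261252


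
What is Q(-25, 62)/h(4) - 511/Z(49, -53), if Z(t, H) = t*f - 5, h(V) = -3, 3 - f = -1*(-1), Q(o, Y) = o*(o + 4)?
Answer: -16786/93 ≈ -180.49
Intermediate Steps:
Q(o, Y) = o*(4 + o)
f = 2 (f = 3 - (-1)*(-1) = 3 - 1*1 = 3 - 1 = 2)
Z(t, H) = -5 + 2*t (Z(t, H) = t*2 - 5 = 2*t - 5 = -5 + 2*t)
Q(-25, 62)/h(4) - 511/Z(49, -53) = -25*(4 - 25)/(-3) - 511/(-5 + 2*49) = -25*(-21)*(-⅓) - 511/(-5 + 98) = 525*(-⅓) - 511/93 = -175 - 511*1/93 = -175 - 511/93 = -16786/93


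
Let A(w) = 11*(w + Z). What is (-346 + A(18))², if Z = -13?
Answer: 84681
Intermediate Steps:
A(w) = -143 + 11*w (A(w) = 11*(w - 13) = 11*(-13 + w) = -143 + 11*w)
(-346 + A(18))² = (-346 + (-143 + 11*18))² = (-346 + (-143 + 198))² = (-346 + 55)² = (-291)² = 84681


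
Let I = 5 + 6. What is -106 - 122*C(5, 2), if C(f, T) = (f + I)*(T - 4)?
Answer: 3798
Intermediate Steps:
I = 11
C(f, T) = (-4 + T)*(11 + f) (C(f, T) = (f + 11)*(T - 4) = (11 + f)*(-4 + T) = (-4 + T)*(11 + f))
-106 - 122*C(5, 2) = -106 - 122*(-44 - 4*5 + 11*2 + 2*5) = -106 - 122*(-44 - 20 + 22 + 10) = -106 - 122*(-32) = -106 + 3904 = 3798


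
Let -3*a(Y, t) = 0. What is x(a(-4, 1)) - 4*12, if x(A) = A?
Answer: -48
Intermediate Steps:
a(Y, t) = 0 (a(Y, t) = -⅓*0 = 0)
x(a(-4, 1)) - 4*12 = 0 - 4*12 = 0 - 48 = -48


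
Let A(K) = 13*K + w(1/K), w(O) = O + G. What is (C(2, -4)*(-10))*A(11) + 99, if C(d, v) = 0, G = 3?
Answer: 99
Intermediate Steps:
w(O) = 3 + O (w(O) = O + 3 = 3 + O)
A(K) = 3 + 1/K + 13*K (A(K) = 13*K + (3 + 1/K) = 3 + 1/K + 13*K)
(C(2, -4)*(-10))*A(11) + 99 = (0*(-10))*(3 + 1/11 + 13*11) + 99 = 0*(3 + 1/11 + 143) + 99 = 0*(1607/11) + 99 = 0 + 99 = 99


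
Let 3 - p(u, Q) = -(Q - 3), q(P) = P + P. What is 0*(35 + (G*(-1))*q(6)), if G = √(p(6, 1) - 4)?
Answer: 0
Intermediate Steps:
q(P) = 2*P
p(u, Q) = Q (p(u, Q) = 3 - (-1)*(Q - 3) = 3 - (-1)*(-3 + Q) = 3 - (3 - Q) = 3 + (-3 + Q) = Q)
G = I*√3 (G = √(1 - 4) = √(-3) = I*√3 ≈ 1.732*I)
0*(35 + (G*(-1))*q(6)) = 0*(35 + ((I*√3)*(-1))*(2*6)) = 0*(35 - I*√3*12) = 0*(35 - 12*I*√3) = 0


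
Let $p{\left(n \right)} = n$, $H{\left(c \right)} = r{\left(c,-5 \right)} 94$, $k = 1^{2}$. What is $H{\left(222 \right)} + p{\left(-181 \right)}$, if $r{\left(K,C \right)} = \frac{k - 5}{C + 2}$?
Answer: $- \frac{167}{3} \approx -55.667$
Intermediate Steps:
$k = 1$
$r{\left(K,C \right)} = - \frac{4}{2 + C}$ ($r{\left(K,C \right)} = \frac{1 - 5}{C + 2} = - \frac{4}{2 + C}$)
$H{\left(c \right)} = \frac{376}{3}$ ($H{\left(c \right)} = - \frac{4}{2 - 5} \cdot 94 = - \frac{4}{-3} \cdot 94 = \left(-4\right) \left(- \frac{1}{3}\right) 94 = \frac{4}{3} \cdot 94 = \frac{376}{3}$)
$H{\left(222 \right)} + p{\left(-181 \right)} = \frac{376}{3} - 181 = - \frac{167}{3}$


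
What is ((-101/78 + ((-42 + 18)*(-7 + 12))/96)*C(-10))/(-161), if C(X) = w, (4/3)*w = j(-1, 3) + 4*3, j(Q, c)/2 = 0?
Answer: 1191/8372 ≈ 0.14226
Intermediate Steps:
j(Q, c) = 0 (j(Q, c) = 2*0 = 0)
w = 9 (w = 3*(0 + 4*3)/4 = 3*(0 + 12)/4 = (3/4)*12 = 9)
C(X) = 9
((-101/78 + ((-42 + 18)*(-7 + 12))/96)*C(-10))/(-161) = ((-101/78 + ((-42 + 18)*(-7 + 12))/96)*9)/(-161) = ((-101*1/78 - 24*5*(1/96))*9)*(-1/161) = ((-101/78 - 120*1/96)*9)*(-1/161) = ((-101/78 - 5/4)*9)*(-1/161) = -397/156*9*(-1/161) = -1191/52*(-1/161) = 1191/8372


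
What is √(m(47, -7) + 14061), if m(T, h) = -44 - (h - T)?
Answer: √14071 ≈ 118.62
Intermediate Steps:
m(T, h) = -44 + T - h (m(T, h) = -44 + (T - h) = -44 + T - h)
√(m(47, -7) + 14061) = √((-44 + 47 - 1*(-7)) + 14061) = √((-44 + 47 + 7) + 14061) = √(10 + 14061) = √14071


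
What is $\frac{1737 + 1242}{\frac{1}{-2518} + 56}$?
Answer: $\frac{7501122}{141007} \approx 53.197$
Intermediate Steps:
$\frac{1737 + 1242}{\frac{1}{-2518} + 56} = \frac{2979}{- \frac{1}{2518} + 56} = \frac{2979}{\frac{141007}{2518}} = 2979 \cdot \frac{2518}{141007} = \frac{7501122}{141007}$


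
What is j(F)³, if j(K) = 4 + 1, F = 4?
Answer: 125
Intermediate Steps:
j(K) = 5
j(F)³ = 5³ = 125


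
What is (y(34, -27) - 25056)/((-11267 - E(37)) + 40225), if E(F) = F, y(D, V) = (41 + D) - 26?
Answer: -25007/28921 ≈ -0.86467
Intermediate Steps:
y(D, V) = 15 + D
(y(34, -27) - 25056)/((-11267 - E(37)) + 40225) = ((15 + 34) - 25056)/((-11267 - 1*37) + 40225) = (49 - 25056)/((-11267 - 37) + 40225) = -25007/(-11304 + 40225) = -25007/28921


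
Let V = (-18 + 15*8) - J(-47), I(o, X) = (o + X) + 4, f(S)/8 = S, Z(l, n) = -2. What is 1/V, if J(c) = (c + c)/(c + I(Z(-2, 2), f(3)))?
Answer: 21/2048 ≈ 0.010254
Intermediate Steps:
f(S) = 8*S
I(o, X) = 4 + X + o (I(o, X) = (X + o) + 4 = 4 + X + o)
J(c) = 2*c/(26 + c) (J(c) = (c + c)/(c + (4 + 8*3 - 2)) = (2*c)/(c + (4 + 24 - 2)) = (2*c)/(c + 26) = (2*c)/(26 + c) = 2*c/(26 + c))
V = 2048/21 (V = (-18 + 15*8) - 2*(-47)/(26 - 47) = (-18 + 120) - 2*(-47)/(-21) = 102 - 2*(-47)*(-1)/21 = 102 - 1*94/21 = 102 - 94/21 = 2048/21 ≈ 97.524)
1/V = 1/(2048/21) = 21/2048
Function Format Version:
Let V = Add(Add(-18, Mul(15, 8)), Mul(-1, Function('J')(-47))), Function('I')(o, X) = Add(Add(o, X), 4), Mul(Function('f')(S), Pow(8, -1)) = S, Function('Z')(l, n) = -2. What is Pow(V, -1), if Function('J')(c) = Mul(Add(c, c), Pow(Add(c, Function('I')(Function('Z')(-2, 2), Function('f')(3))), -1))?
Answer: Rational(21, 2048) ≈ 0.010254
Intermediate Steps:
Function('f')(S) = Mul(8, S)
Function('I')(o, X) = Add(4, X, o) (Function('I')(o, X) = Add(Add(X, o), 4) = Add(4, X, o))
Function('J')(c) = Mul(2, c, Pow(Add(26, c), -1)) (Function('J')(c) = Mul(Add(c, c), Pow(Add(c, Add(4, Mul(8, 3), -2)), -1)) = Mul(Mul(2, c), Pow(Add(c, Add(4, 24, -2)), -1)) = Mul(Mul(2, c), Pow(Add(c, 26), -1)) = Mul(Mul(2, c), Pow(Add(26, c), -1)) = Mul(2, c, Pow(Add(26, c), -1)))
V = Rational(2048, 21) (V = Add(Add(-18, Mul(15, 8)), Mul(-1, Mul(2, -47, Pow(Add(26, -47), -1)))) = Add(Add(-18, 120), Mul(-1, Mul(2, -47, Pow(-21, -1)))) = Add(102, Mul(-1, Mul(2, -47, Rational(-1, 21)))) = Add(102, Mul(-1, Rational(94, 21))) = Add(102, Rational(-94, 21)) = Rational(2048, 21) ≈ 97.524)
Pow(V, -1) = Pow(Rational(2048, 21), -1) = Rational(21, 2048)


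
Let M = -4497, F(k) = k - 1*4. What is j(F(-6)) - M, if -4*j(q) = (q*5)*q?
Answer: 4372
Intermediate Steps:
F(k) = -4 + k (F(k) = k - 4 = -4 + k)
j(q) = -5*q**2/4 (j(q) = -q*5*q/4 = -5*q*q/4 = -5*q**2/4)
j(F(-6)) - M = -5*(-4 - 6)**2/4 - 1*(-4497) = -5/4*(-10)**2 + 4497 = -5/4*100 + 4497 = -125 + 4497 = 4372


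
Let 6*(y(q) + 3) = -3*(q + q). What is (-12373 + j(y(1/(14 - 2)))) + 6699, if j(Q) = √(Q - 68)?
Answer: -5674 + I*√2559/6 ≈ -5674.0 + 8.4311*I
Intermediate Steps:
y(q) = -3 - q (y(q) = -3 + (-3*(q + q))/6 = -3 + (-6*q)/6 = -3 - q)
j(Q) = √(-68 + Q)
(-12373 + j(y(1/(14 - 2)))) + 6699 = (-12373 + √(-68 + (-3 - 1/(14 - 2)))) + 6699 = (-12373 + √(-68 + (-3 - 1/12))) + 6699 = (-12373 + √(-68 - 37/12)) + 6699 = (-12373 + √(-853/12)) + 6699 = (-12373 + I*√2559/6) + 6699 = -5674 + I*√2559/6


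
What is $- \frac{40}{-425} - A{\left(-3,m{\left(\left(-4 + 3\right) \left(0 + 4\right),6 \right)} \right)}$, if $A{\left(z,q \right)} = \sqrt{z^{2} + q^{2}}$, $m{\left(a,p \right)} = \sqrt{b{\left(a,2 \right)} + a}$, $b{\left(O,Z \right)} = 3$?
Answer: $\frac{8}{85} - 2 \sqrt{2} \approx -2.7343$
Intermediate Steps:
$m{\left(a,p \right)} = \sqrt{3 + a}$
$A{\left(z,q \right)} = \sqrt{q^{2} + z^{2}}$
$- \frac{40}{-425} - A{\left(-3,m{\left(\left(-4 + 3\right) \left(0 + 4\right),6 \right)} \right)} = - \frac{40}{-425} - \sqrt{\left(\sqrt{3 + \left(-4 + 3\right) \left(0 + 4\right)}\right)^{2} + \left(-3\right)^{2}} = \left(-40\right) \left(- \frac{1}{425}\right) - \sqrt{\left(\sqrt{3 - 4}\right)^{2} + 9} = \frac{8}{85} - \sqrt{\left(\sqrt{3 - 4}\right)^{2} + 9} = \frac{8}{85} - \sqrt{\left(\sqrt{-1}\right)^{2} + 9} = \frac{8}{85} - \sqrt{i^{2} + 9} = \frac{8}{85} - \sqrt{-1 + 9} = \frac{8}{85} - \sqrt{8} = \frac{8}{85} - 2 \sqrt{2}$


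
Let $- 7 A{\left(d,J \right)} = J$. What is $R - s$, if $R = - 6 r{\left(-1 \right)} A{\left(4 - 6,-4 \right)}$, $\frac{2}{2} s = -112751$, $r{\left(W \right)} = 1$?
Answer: $\frac{789233}{7} \approx 1.1275 \cdot 10^{5}$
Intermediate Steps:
$A{\left(d,J \right)} = - \frac{J}{7}$
$s = -112751$
$R = - \frac{24}{7}$ ($R = \left(-6\right) 1 \left(\left(- \frac{1}{7}\right) \left(-4\right)\right) = \left(-6\right) \frac{4}{7} = - \frac{24}{7} \approx -3.4286$)
$R - s = - \frac{24}{7} - -112751 = - \frac{24}{7} + 112751 = \frac{789233}{7}$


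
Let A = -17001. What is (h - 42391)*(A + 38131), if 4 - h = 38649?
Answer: -1712290680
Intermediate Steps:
h = -38645 (h = 4 - 1*38649 = 4 - 38649 = -38645)
(h - 42391)*(A + 38131) = (-38645 - 42391)*(-17001 + 38131) = -81036*21130 = -1712290680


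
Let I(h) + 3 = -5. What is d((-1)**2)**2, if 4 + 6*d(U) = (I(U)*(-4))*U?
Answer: 196/9 ≈ 21.778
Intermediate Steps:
I(h) = -8 (I(h) = -3 - 5 = -8)
d(U) = -2/3 + 16*U/3 (d(U) = -2/3 + ((-8*(-4))*U)/6 = -2/3 + (32*U)/6 = -2/3 + 16*U/3)
d((-1)**2)**2 = (-2/3 + (16/3)*(-1)**2)**2 = (-2/3 + (16/3)*1)**2 = (-2/3 + 16/3)**2 = (14/3)**2 = 196/9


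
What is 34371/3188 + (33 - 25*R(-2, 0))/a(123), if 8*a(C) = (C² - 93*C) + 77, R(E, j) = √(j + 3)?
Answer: 130317189/12009196 - 200*√3/3767 ≈ 10.759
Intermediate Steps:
R(E, j) = √(3 + j)
a(C) = 77/8 - 93*C/8 + C²/8 (a(C) = ((C² - 93*C) + 77)/8 = (77 + C² - 93*C)/8 = 77/8 - 93*C/8 + C²/8)
34371/3188 + (33 - 25*R(-2, 0))/a(123) = 34371/3188 + (33 - 25*√(3 + 0))/(77/8 - 93/8*123 + (⅛)*123²) = 34371*(1/3188) + (33 - 25*√3)/(77/8 - 11439/8 + (⅛)*15129) = 34371/3188 + (33 - 25*√3)/(77/8 - 11439/8 + 15129/8) = 34371/3188 + (33 - 25*√3)/(3767/8) = 34371/3188 + (33 - 25*√3)*(8/3767) = 34371/3188 + (264/3767 - 200*√3/3767) = 130317189/12009196 - 200*√3/3767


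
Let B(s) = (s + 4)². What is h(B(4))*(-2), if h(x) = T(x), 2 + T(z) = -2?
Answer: 8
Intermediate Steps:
T(z) = -4 (T(z) = -2 - 2 = -4)
B(s) = (4 + s)²
h(x) = -4
h(B(4))*(-2) = -4*(-2) = 8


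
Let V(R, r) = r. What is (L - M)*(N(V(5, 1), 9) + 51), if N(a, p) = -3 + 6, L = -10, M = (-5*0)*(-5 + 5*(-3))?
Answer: -540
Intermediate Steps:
M = 0 (M = 0*(-5 - 15) = 0*(-20) = 0)
N(a, p) = 3
(L - M)*(N(V(5, 1), 9) + 51) = (-10 - 1*0)*(3 + 51) = (-10 + 0)*54 = -10*54 = -540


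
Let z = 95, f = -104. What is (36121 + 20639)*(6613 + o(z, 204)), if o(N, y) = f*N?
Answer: -185434920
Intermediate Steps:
o(N, y) = -104*N
(36121 + 20639)*(6613 + o(z, 204)) = (36121 + 20639)*(6613 - 104*95) = 56760*(6613 - 9880) = 56760*(-3267) = -185434920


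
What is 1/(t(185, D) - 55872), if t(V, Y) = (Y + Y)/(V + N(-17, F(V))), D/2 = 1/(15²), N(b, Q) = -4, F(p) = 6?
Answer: -40725/2275387196 ≈ -1.7898e-5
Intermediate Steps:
D = 2/225 (D = 2/(15²) = 2/225 ≈ 0.0088889)
t(V, Y) = 2*Y/(-4 + V) (t(V, Y) = (Y + Y)/(V - 4) = (2*Y)/(-4 + V) = 2*Y/(-4 + V))
1/(t(185, D) - 55872) = 1/(2*(2/225)/(-4 + 185) - 55872) = 1/(2*(2/225)/181 - 55872) = 1/(2*(2/225)*(1/181) - 55872) = 1/(4/40725 - 55872) = 1/(-2275387196/40725) = -40725/2275387196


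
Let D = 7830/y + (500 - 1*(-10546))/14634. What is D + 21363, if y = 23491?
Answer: 1224045794588/57294549 ≈ 21364.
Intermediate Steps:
D = 62344301/57294549 (D = 7830/23491 + (500 - 1*(-10546))/14634 = 7830*(1/23491) + (500 + 10546)*(1/14634) = 7830/23491 + 11046*(1/14634) = 7830/23491 + 1841/2439 = 62344301/57294549 ≈ 1.0881)
D + 21363 = 62344301/57294549 + 21363 = 1224045794588/57294549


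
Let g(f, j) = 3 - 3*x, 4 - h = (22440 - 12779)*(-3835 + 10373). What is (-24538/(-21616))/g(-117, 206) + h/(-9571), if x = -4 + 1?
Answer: 8192185507943/1241320416 ≈ 6599.6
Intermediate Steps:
x = -3
h = -63163614 (h = 4 - (22440 - 12779)*(-3835 + 10373) = 4 - 9661*6538 = 4 - 1*63163618 = 4 - 63163618 = -63163614)
g(f, j) = 12 (g(f, j) = 3 - 3*(-3) = 3 + 9 = 12)
(-24538/(-21616))/g(-117, 206) + h/(-9571) = -24538/(-21616)/12 - 63163614/(-9571) = -24538*(-1/21616)*(1/12) - 63163614*(-1/9571) = (12269/10808)*(1/12) + 63163614/9571 = 12269/129696 + 63163614/9571 = 8192185507943/1241320416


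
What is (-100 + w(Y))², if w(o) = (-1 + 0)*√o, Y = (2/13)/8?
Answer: (2600 + √13)²/676 ≈ 10028.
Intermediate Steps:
Y = 1/52 (Y = (2*(1/13))*(⅛) = (2/13)*(⅛) = 1/52 ≈ 0.019231)
w(o) = -√o
(-100 + w(Y))² = (-100 - √(1/52))² = (-100 - √13/26)²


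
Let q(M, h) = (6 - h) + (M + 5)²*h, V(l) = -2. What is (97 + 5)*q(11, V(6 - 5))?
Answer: -51408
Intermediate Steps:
q(M, h) = 6 - h + h*(5 + M)² (q(M, h) = (6 - h) + (5 + M)²*h = (6 - h) + h*(5 + M)² = 6 - h + h*(5 + M)²)
(97 + 5)*q(11, V(6 - 5)) = (97 + 5)*(6 - 1*(-2) - 2*(5 + 11)²) = 102*(6 + 2 - 2*16²) = 102*(6 + 2 - 2*256) = 102*(6 + 2 - 512) = 102*(-504) = -51408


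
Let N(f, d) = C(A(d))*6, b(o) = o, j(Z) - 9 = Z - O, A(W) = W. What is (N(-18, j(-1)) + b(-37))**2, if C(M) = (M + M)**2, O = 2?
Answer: 683929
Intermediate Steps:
j(Z) = 7 + Z (j(Z) = 9 + (Z - 1*2) = 9 + (Z - 2) = 9 + (-2 + Z) = 7 + Z)
C(M) = 4*M**2 (C(M) = (2*M)**2 = 4*M**2)
N(f, d) = 24*d**2 (N(f, d) = (4*d**2)*6 = 24*d**2)
(N(-18, j(-1)) + b(-37))**2 = (24*(7 - 1)**2 - 37)**2 = (24*6**2 - 37)**2 = (24*36 - 37)**2 = (864 - 37)**2 = 827**2 = 683929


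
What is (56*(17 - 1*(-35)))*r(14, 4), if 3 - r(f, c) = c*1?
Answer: -2912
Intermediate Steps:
r(f, c) = 3 - c
(56*(17 - 1*(-35)))*r(14, 4) = (56*(17 - 1*(-35)))*(3 - 1*4) = (56*(17 + 35))*(3 - 4) = (56*52)*(-1) = 2912*(-1) = -2912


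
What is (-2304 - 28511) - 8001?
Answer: -38816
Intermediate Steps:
(-2304 - 28511) - 8001 = -30815 - 8001 = -38816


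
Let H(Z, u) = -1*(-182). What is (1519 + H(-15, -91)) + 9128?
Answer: 10829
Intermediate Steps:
H(Z, u) = 182
(1519 + H(-15, -91)) + 9128 = (1519 + 182) + 9128 = 1701 + 9128 = 10829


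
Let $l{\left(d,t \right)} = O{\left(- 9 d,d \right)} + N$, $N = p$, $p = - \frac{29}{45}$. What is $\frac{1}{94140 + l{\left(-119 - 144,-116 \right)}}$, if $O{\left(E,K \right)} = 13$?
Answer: $\frac{45}{4236856} \approx 1.0621 \cdot 10^{-5}$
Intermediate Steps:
$p = - \frac{29}{45}$ ($p = \left(-29\right) \frac{1}{45} = - \frac{29}{45} \approx -0.64444$)
$N = - \frac{29}{45} \approx -0.64444$
$l{\left(d,t \right)} = \frac{556}{45}$ ($l{\left(d,t \right)} = 13 - \frac{29}{45} = \frac{556}{45}$)
$\frac{1}{94140 + l{\left(-119 - 144,-116 \right)}} = \frac{1}{94140 + \frac{556}{45}} = \frac{1}{\frac{4236856}{45}} = \frac{45}{4236856}$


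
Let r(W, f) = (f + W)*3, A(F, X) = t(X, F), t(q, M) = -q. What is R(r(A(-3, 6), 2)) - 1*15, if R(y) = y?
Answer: -27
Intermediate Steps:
A(F, X) = -X
r(W, f) = 3*W + 3*f (r(W, f) = (W + f)*3 = 3*W + 3*f)
R(r(A(-3, 6), 2)) - 1*15 = (3*(-1*6) + 3*2) - 1*15 = (3*(-6) + 6) - 15 = (-18 + 6) - 15 = -12 - 15 = -27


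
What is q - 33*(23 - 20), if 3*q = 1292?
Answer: 995/3 ≈ 331.67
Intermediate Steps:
q = 1292/3 (q = (⅓)*1292 = 1292/3 ≈ 430.67)
q - 33*(23 - 20) = 1292/3 - 33*(23 - 20) = 1292/3 - 33*3 = 1292/3 - 99 = 995/3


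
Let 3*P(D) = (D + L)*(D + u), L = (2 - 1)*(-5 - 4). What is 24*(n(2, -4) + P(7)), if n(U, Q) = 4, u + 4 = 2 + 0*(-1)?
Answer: 16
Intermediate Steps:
u = -2 (u = -4 + (2 + 0*(-1)) = -4 + (2 + 0) = -4 + 2 = -2)
L = -9 (L = 1*(-9) = -9)
P(D) = (-9 + D)*(-2 + D)/3 (P(D) = ((D - 9)*(D - 2))/3 = ((-9 + D)*(-2 + D))/3 = (-9 + D)*(-2 + D)/3)
24*(n(2, -4) + P(7)) = 24*(4 + (6 - 11/3*7 + (⅓)*7²)) = 24*(4 + (6 - 77/3 + (⅓)*49)) = 24*(4 + (6 - 77/3 + 49/3)) = 24*(4 - 10/3) = 24*(⅔) = 16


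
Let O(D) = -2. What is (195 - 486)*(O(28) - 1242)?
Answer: 362004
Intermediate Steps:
(195 - 486)*(O(28) - 1242) = (195 - 486)*(-2 - 1242) = -291*(-1244) = 362004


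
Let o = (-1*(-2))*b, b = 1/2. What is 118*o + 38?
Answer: 156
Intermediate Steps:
b = 1/2 ≈ 0.50000
o = 1 (o = -1*(-2)*(1/2) = 2*(1/2) = 1)
118*o + 38 = 118*1 + 38 = 118 + 38 = 156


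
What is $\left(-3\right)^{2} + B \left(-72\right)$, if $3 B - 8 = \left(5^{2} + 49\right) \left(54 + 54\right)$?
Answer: $-191991$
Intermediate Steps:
$B = \frac{8000}{3}$ ($B = \frac{8}{3} + \frac{\left(5^{2} + 49\right) \left(54 + 54\right)}{3} = \frac{8}{3} + \frac{\left(25 + 49\right) 108}{3} = \frac{8}{3} + \frac{74 \cdot 108}{3} = \frac{8}{3} + \frac{1}{3} \cdot 7992 = \frac{8}{3} + 2664 = \frac{8000}{3} \approx 2666.7$)
$\left(-3\right)^{2} + B \left(-72\right) = \left(-3\right)^{2} + \frac{8000}{3} \left(-72\right) = 9 - 192000 = -191991$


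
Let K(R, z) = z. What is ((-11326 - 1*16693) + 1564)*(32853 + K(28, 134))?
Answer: -872671085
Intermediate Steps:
((-11326 - 1*16693) + 1564)*(32853 + K(28, 134)) = ((-11326 - 1*16693) + 1564)*(32853 + 134) = ((-11326 - 16693) + 1564)*32987 = (-28019 + 1564)*32987 = -26455*32987 = -872671085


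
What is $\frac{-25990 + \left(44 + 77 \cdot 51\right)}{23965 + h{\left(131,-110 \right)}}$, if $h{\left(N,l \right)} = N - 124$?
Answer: $- \frac{22019}{23972} \approx -0.91853$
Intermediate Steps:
$h{\left(N,l \right)} = -124 + N$
$\frac{-25990 + \left(44 + 77 \cdot 51\right)}{23965 + h{\left(131,-110 \right)}} = \frac{-25990 + \left(44 + 77 \cdot 51\right)}{23965 + \left(-124 + 131\right)} = \frac{-25990 + \left(44 + 3927\right)}{23965 + 7} = \frac{-25990 + 3971}{23972} = \left(-22019\right) \frac{1}{23972} = - \frac{22019}{23972}$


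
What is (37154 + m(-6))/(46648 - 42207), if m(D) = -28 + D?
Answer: 37120/4441 ≈ 8.3585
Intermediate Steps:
(37154 + m(-6))/(46648 - 42207) = (37154 + (-28 - 6))/(46648 - 42207) = (37154 - 34)/4441 = 37120*(1/4441) = 37120/4441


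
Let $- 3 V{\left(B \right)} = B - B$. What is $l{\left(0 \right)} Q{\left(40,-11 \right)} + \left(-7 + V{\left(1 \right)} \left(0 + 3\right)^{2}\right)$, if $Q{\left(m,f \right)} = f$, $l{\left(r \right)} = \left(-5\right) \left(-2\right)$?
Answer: $-117$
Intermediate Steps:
$V{\left(B \right)} = 0$ ($V{\left(B \right)} = - \frac{B - B}{3} = \left(- \frac{1}{3}\right) 0 = 0$)
$l{\left(r \right)} = 10$
$l{\left(0 \right)} Q{\left(40,-11 \right)} + \left(-7 + V{\left(1 \right)} \left(0 + 3\right)^{2}\right) = 10 \left(-11\right) - \left(7 + 0 \left(0 + 3\right)^{2}\right) = -110 - \left(7 + 0 \cdot 3^{2}\right) = -110 + \left(-7 + 0 \cdot 9\right) = -110 + \left(-7 + 0\right) = -110 - 7 = -117$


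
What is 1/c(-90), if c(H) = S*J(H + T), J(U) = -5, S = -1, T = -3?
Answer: ⅕ ≈ 0.20000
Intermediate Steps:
c(H) = 5 (c(H) = -1*(-5) = 5)
1/c(-90) = 1/5 = ⅕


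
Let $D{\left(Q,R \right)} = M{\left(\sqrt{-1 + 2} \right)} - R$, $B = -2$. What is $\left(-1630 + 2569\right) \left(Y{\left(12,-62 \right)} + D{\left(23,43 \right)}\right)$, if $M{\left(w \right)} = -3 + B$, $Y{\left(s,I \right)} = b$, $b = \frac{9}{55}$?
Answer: $- \frac{2470509}{55} \approx -44918.0$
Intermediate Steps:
$b = \frac{9}{55}$ ($b = 9 \cdot \frac{1}{55} = \frac{9}{55} \approx 0.16364$)
$Y{\left(s,I \right)} = \frac{9}{55}$
$M{\left(w \right)} = -5$ ($M{\left(w \right)} = -3 - 2 = -5$)
$D{\left(Q,R \right)} = -5 - R$
$\left(-1630 + 2569\right) \left(Y{\left(12,-62 \right)} + D{\left(23,43 \right)}\right) = \left(-1630 + 2569\right) \left(\frac{9}{55} - 48\right) = 939 \left(\frac{9}{55} - 48\right) = 939 \left(- \frac{2631}{55}\right) = - \frac{2470509}{55}$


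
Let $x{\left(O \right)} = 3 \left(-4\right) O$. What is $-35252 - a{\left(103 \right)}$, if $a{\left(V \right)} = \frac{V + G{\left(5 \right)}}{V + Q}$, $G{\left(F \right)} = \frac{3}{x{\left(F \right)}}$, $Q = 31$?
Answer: $- \frac{94477419}{2680} \approx -35253.0$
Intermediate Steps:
$x{\left(O \right)} = - 12 O$
$G{\left(F \right)} = - \frac{1}{4 F}$ ($G{\left(F \right)} = \frac{3}{\left(-12\right) F} = 3 \left(- \frac{1}{12 F}\right) = - \frac{1}{4 F}$)
$a{\left(V \right)} = \frac{- \frac{1}{20} + V}{31 + V}$ ($a{\left(V \right)} = \frac{V - \frac{1}{4 \cdot 5}}{V + 31} = \frac{V - \frac{1}{20}}{31 + V} = \frac{- \frac{1}{20} + V}{31 + V}$)
$-35252 - a{\left(103 \right)} = -35252 - \frac{- \frac{1}{20} + 103}{31 + 103} = -35252 - \frac{1}{134} \cdot \frac{2059}{20} = -35252 - \frac{2059}{2680} = - \frac{94477419}{2680}$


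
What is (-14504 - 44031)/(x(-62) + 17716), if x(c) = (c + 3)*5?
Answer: -58535/17421 ≈ -3.3600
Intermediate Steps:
x(c) = 15 + 5*c (x(c) = (3 + c)*5 = 15 + 5*c)
(-14504 - 44031)/(x(-62) + 17716) = (-14504 - 44031)/((15 + 5*(-62)) + 17716) = -58535/((15 - 310) + 17716) = -58535/(-295 + 17716) = -58535/17421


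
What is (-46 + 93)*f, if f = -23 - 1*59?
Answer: -3854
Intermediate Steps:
f = -82 (f = -23 - 59 = -82)
(-46 + 93)*f = (-46 + 93)*(-82) = 47*(-82) = -3854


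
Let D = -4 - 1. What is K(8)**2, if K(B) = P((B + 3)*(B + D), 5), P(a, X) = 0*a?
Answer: 0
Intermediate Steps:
D = -5
P(a, X) = 0
K(B) = 0
K(8)**2 = 0**2 = 0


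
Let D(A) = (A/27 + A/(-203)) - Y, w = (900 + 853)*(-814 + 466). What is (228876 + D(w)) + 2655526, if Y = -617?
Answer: 180522085/63 ≈ 2.8654e+6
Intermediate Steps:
w = -610044 (w = 1753*(-348) = -610044)
D(A) = 617 + 176*A/5481 (D(A) = (A/27 + A/(-203)) - 1*(-617) = (A*(1/27) + A*(-1/203)) + 617 = (A/27 - A/203) + 617 = 176*A/5481 + 617 = 617 + 176*A/5481)
(228876 + D(w)) + 2655526 = (228876 + (617 + (176/5481)*(-610044))) + 2655526 = (228876 + (617 - 1234112/63)) + 2655526 = (228876 - 1195241/63) + 2655526 = 13223947/63 + 2655526 = 180522085/63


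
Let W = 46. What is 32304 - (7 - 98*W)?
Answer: 36805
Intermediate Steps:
32304 - (7 - 98*W) = 32304 - (7 - 98*46) = 32304 - (7 - 4508) = 32304 - 1*(-4501) = 32304 + 4501 = 36805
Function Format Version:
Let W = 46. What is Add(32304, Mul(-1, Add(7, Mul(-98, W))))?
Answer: 36805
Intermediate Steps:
Add(32304, Mul(-1, Add(7, Mul(-98, W)))) = Add(32304, Mul(-1, Add(7, Mul(-98, 46)))) = Add(32304, Mul(-1, Add(7, -4508))) = Add(32304, Mul(-1, -4501)) = Add(32304, 4501) = 36805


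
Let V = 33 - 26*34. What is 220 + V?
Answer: -631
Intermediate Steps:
V = -851 (V = 33 - 884 = -851)
220 + V = 220 - 851 = -631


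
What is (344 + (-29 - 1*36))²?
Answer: 77841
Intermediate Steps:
(344 + (-29 - 1*36))² = (344 + (-29 - 36))² = (344 - 65)² = 279² = 77841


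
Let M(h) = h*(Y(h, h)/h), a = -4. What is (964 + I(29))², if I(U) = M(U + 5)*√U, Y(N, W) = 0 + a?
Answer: 929760 - 7712*√29 ≈ 8.8823e+5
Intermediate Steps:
Y(N, W) = -4 (Y(N, W) = 0 - 4 = -4)
M(h) = -4 (M(h) = h*(-4/h) = -4)
I(U) = -4*√U
(964 + I(29))² = (964 - 4*√29)²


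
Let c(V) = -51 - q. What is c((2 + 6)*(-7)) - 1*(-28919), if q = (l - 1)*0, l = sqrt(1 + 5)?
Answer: 28868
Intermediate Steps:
l = sqrt(6) ≈ 2.4495
q = 0 (q = (sqrt(6) - 1)*0 = (-1 + sqrt(6))*0 = 0)
c(V) = -51 (c(V) = -51 - 1*0 = -51 + 0 = -51)
c((2 + 6)*(-7)) - 1*(-28919) = -51 - 1*(-28919) = -51 + 28919 = 28868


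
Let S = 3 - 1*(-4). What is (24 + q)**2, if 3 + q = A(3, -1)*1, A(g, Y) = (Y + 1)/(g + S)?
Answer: 441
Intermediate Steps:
S = 7 (S = 3 + 4 = 7)
A(g, Y) = (1 + Y)/(7 + g) (A(g, Y) = (Y + 1)/(g + 7) = (1 + Y)/(7 + g))
q = -3 (q = -3 + ((1 - 1)/(7 + 3))*1 = -3 + (0/10)*1 = -3 + ((1/10)*0)*1 = -3 + 0*1 = -3 + 0 = -3)
(24 + q)**2 = (24 - 3)**2 = 21**2 = 441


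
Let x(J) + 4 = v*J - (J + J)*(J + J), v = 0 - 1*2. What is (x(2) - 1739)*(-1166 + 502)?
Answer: 1170632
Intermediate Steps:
v = -2 (v = 0 - 2 = -2)
x(J) = -4 - 4*J² - 2*J (x(J) = -4 + (-2*J - (J + J)*(J + J)) = -4 + (-2*J - 2*J*2*J) = -4 + (-2*J - 4*J²) = -4 + (-4*J² - 2*J) = -4 - 4*J² - 2*J)
(x(2) - 1739)*(-1166 + 502) = ((-4 - 4*2² - 2*2) - 1739)*(-1166 + 502) = ((-4 - 4*4 - 4) - 1739)*(-664) = ((-4 - 16 - 4) - 1739)*(-664) = (-24 - 1739)*(-664) = -1763*(-664) = 1170632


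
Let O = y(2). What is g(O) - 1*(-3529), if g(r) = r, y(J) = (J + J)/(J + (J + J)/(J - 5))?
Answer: 3535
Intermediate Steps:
y(J) = 2*J/(J + 2*J/(-5 + J)) (y(J) = (2*J)/(J + (2*J)/(-5 + J)) = (2*J)/(J + 2*J/(-5 + J)) = 2*J/(J + 2*J/(-5 + J)))
O = 6 (O = 2*(-5 + 2)/(-3 + 2) = 2*(-3)/(-1) = 2*(-1)*(-3) = 6)
g(O) - 1*(-3529) = 6 - 1*(-3529) = 6 + 3529 = 3535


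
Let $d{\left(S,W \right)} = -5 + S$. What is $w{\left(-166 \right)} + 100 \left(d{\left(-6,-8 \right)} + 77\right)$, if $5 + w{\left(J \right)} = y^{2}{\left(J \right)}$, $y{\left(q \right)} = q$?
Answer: $34151$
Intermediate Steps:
$w{\left(J \right)} = -5 + J^{2}$
$w{\left(-166 \right)} + 100 \left(d{\left(-6,-8 \right)} + 77\right) = \left(-5 + \left(-166\right)^{2}\right) + 100 \left(\left(-5 - 6\right) + 77\right) = \left(-5 + 27556\right) + 100 \left(-11 + 77\right) = 27551 + 100 \cdot 66 = 27551 + 6600 = 34151$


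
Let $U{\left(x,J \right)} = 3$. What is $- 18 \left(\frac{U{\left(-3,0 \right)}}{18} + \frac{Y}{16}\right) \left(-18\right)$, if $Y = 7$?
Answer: $\frac{783}{4} \approx 195.75$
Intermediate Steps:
$- 18 \left(\frac{U{\left(-3,0 \right)}}{18} + \frac{Y}{16}\right) \left(-18\right) = - 18 \left(\frac{3}{18} + \frac{7}{16}\right) \left(-18\right) = - 18 \left(3 \cdot \frac{1}{18} + 7 \cdot \frac{1}{16}\right) \left(-18\right) = - 18 \left(\frac{1}{6} + \frac{7}{16}\right) \left(-18\right) = \left(-18\right) \frac{29}{48} \left(-18\right) = \left(- \frac{87}{8}\right) \left(-18\right) = \frac{783}{4}$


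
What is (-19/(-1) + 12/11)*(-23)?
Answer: -5083/11 ≈ -462.09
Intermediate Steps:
(-19/(-1) + 12/11)*(-23) = (-19*(-1) + 12*(1/11))*(-23) = (19 + 12/11)*(-23) = (221/11)*(-23) = -5083/11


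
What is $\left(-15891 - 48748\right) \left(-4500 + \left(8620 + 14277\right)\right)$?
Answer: $-1189163683$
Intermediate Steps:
$\left(-15891 - 48748\right) \left(-4500 + \left(8620 + 14277\right)\right) = - 64639 \left(-4500 + 22897\right) = \left(-64639\right) 18397 = -1189163683$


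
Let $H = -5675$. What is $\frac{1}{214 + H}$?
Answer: $- \frac{1}{5461} \approx -0.00018312$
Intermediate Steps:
$\frac{1}{214 + H} = \frac{1}{214 - 5675} = \frac{1}{-5461} = - \frac{1}{5461}$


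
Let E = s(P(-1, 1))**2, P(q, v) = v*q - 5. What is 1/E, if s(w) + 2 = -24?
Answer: 1/676 ≈ 0.0014793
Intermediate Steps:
P(q, v) = -5 + q*v (P(q, v) = q*v - 5 = -5 + q*v)
s(w) = -26 (s(w) = -2 - 24 = -26)
E = 676 (E = (-26)**2 = 676)
1/E = 1/676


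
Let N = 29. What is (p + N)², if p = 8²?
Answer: 8649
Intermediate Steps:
p = 64
(p + N)² = (64 + 29)² = 93² = 8649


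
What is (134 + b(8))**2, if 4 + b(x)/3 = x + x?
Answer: 28900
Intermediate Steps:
b(x) = -12 + 6*x (b(x) = -12 + 3*(x + x) = -12 + 3*(2*x) = -12 + 6*x)
(134 + b(8))**2 = (134 + (-12 + 6*8))**2 = (134 + (-12 + 48))**2 = (134 + 36)**2 = 170**2 = 28900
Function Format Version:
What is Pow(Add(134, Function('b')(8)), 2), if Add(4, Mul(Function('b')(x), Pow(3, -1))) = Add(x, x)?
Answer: 28900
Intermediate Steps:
Function('b')(x) = Add(-12, Mul(6, x)) (Function('b')(x) = Add(-12, Mul(3, Add(x, x))) = Add(-12, Mul(3, Mul(2, x))) = Add(-12, Mul(6, x)))
Pow(Add(134, Function('b')(8)), 2) = Pow(Add(134, Add(-12, Mul(6, 8))), 2) = Pow(Add(134, Add(-12, 48)), 2) = Pow(Add(134, 36), 2) = Pow(170, 2) = 28900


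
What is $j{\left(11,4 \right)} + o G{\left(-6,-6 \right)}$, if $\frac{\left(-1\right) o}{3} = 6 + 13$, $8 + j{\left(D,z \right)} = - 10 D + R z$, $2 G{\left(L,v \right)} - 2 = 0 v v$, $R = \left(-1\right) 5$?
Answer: $-195$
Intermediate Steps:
$R = -5$
$G{\left(L,v \right)} = 1$ ($G{\left(L,v \right)} = 1 + \frac{0 v v}{2} = 1 + \frac{0 v}{2} = 1 + \frac{1}{2} \cdot 0 = 1 + 0 = 1$)
$j{\left(D,z \right)} = -8 - 10 D - 5 z$ ($j{\left(D,z \right)} = -8 - \left(5 z + 10 D\right) = -8 - 10 D - 5 z$)
$o = -57$ ($o = - 3 \left(6 + 13\right) = \left(-3\right) 19 = -57$)
$j{\left(11,4 \right)} + o G{\left(-6,-6 \right)} = \left(-8 - 110 - 20\right) - 57 = -138 - 57 = -195$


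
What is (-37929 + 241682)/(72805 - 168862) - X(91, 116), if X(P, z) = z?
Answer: -11346365/96057 ≈ -118.12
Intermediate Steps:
(-37929 + 241682)/(72805 - 168862) - X(91, 116) = (-37929 + 241682)/(72805 - 168862) - 1*116 = 203753/(-96057) - 116 = 203753*(-1/96057) - 116 = -203753/96057 - 116 = -11346365/96057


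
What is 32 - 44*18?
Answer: -760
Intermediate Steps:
32 - 44*18 = 32 - 792 = -760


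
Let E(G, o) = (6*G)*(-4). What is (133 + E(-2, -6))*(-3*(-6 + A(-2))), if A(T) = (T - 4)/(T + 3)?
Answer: 6516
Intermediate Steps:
A(T) = (-4 + T)/(3 + T)
E(G, o) = -24*G
(133 + E(-2, -6))*(-3*(-6 + A(-2))) = (133 - 24*(-2))*(-3*(-6 + (-4 - 2)/(3 - 2))) = (133 + 48)*(-3*(-6 - 6/1)) = 181*(-3*(-6 + 1*(-6))) = 181*(-3*(-6 - 6)) = 181*(-3*(-12)) = 181*36 = 6516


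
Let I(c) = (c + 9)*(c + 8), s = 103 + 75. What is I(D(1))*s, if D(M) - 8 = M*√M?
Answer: 54468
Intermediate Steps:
D(M) = 8 + M^(3/2) (D(M) = 8 + M*√M = 8 + M^(3/2))
s = 178
I(c) = (8 + c)*(9 + c) (I(c) = (9 + c)*(8 + c) = (8 + c)*(9 + c))
I(D(1))*s = (72 + (8 + 1^(3/2))² + 17*(8 + 1^(3/2)))*178 = (72 + (8 + 1)² + 17*(8 + 1))*178 = (72 + 9² + 17*9)*178 = (72 + 81 + 153)*178 = 306*178 = 54468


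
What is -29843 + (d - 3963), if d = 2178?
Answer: -31628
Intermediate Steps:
-29843 + (d - 3963) = -29843 + (2178 - 3963) = -29843 - 1785 = -31628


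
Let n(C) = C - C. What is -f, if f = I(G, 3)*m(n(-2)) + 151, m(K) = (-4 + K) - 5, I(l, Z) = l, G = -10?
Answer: -241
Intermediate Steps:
n(C) = 0
m(K) = -9 + K
f = 241 (f = -10*(-9 + 0) + 151 = -10*(-9) + 151 = 90 + 151 = 241)
-f = -1*241 = -241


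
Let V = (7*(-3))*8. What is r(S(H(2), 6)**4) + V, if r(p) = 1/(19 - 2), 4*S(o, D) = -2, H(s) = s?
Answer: -2855/17 ≈ -167.94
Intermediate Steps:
S(o, D) = -1/2 (S(o, D) = (1/4)*(-2) = -1/2)
V = -168 (V = -21*8 = -168)
r(p) = 1/17
r(S(H(2), 6)**4) + V = 1/17 - 168 = -2855/17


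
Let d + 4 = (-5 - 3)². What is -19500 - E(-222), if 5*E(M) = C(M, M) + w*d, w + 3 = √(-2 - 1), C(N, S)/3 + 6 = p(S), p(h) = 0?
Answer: -97302/5 - 12*I*√3 ≈ -19460.0 - 20.785*I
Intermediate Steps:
C(N, S) = -18 (C(N, S) = -18 + 3*0 = -18 + 0 = -18)
d = 60 (d = -4 + (-5 - 3)² = -4 + (-8)² = -4 + 64 = 60)
w = -3 + I*√3 (w = -3 + √(-2 - 1) = -3 + √(-3) = -3 + I*√3 ≈ -3.0 + 1.732*I)
E(M) = -198/5 + 12*I*√3 (E(M) = (-18 + (-3 + I*√3)*60)/5 = (-18 + (-180 + 60*I*√3))/5 = (-198 + 60*I*√3)/5 = -198/5 + 12*I*√3)
-19500 - E(-222) = -19500 - (-198/5 + 12*I*√3) = -19500 + (198/5 - 12*I*√3) = -97302/5 - 12*I*√3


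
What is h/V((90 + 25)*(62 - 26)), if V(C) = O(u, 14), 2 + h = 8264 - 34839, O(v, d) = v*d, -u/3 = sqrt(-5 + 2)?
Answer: -2953*I*sqrt(3)/14 ≈ -365.34*I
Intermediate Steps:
u = -3*I*sqrt(3) (u = -3*sqrt(-5 + 2) = -3*I*sqrt(3) ≈ -5.1962*I)
O(v, d) = d*v
h = -26577 (h = -2 + (8264 - 34839) = -2 - 26575 = -26577)
V(C) = -42*I*sqrt(3) (V(C) = 14*(-3*I*sqrt(3)) = -42*I*sqrt(3))
h/V((90 + 25)*(62 - 26)) = -26577*I*sqrt(3)/126 = -2953*I*sqrt(3)/14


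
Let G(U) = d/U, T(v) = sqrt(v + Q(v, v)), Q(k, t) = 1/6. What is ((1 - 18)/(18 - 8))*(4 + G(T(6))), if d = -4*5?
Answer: -34/5 + 34*sqrt(222)/37 ≈ 6.8916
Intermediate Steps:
Q(k, t) = 1/6
T(v) = sqrt(1/6 + v) (T(v) = sqrt(v + 1/6) = sqrt(1/6 + v))
d = -20
G(U) = -20/U
((1 - 18)/(18 - 8))*(4 + G(T(6))) = ((1 - 18)/(18 - 8))*(4 - 20*6/sqrt(6 + 36*6)) = (-17/10)*(4 - 20*6/sqrt(6 + 216)) = (-17*1/10)*(4 - 20*sqrt(222)/37) = -17*(4 - 20*sqrt(222)/37)/10 = -34/5 + 34*sqrt(222)/37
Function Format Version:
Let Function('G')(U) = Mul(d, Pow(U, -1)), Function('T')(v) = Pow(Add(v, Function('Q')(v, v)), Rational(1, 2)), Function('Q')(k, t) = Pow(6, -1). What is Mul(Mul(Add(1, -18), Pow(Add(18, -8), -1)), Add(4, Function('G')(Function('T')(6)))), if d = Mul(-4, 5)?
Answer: Add(Rational(-34, 5), Mul(Rational(34, 37), Pow(222, Rational(1, 2)))) ≈ 6.8916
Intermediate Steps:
Function('Q')(k, t) = Rational(1, 6)
Function('T')(v) = Pow(Add(Rational(1, 6), v), Rational(1, 2)) (Function('T')(v) = Pow(Add(v, Rational(1, 6)), Rational(1, 2)) = Pow(Add(Rational(1, 6), v), Rational(1, 2)))
d = -20
Function('G')(U) = Mul(-20, Pow(U, -1))
Mul(Mul(Add(1, -18), Pow(Add(18, -8), -1)), Add(4, Function('G')(Function('T')(6)))) = Mul(Mul(Add(1, -18), Pow(Add(18, -8), -1)), Add(4, Mul(-20, Pow(Mul(Rational(1, 6), Pow(Add(6, Mul(36, 6)), Rational(1, 2))), -1)))) = Mul(Mul(-17, Pow(10, -1)), Add(4, Mul(-20, Pow(Mul(Rational(1, 6), Pow(Add(6, 216), Rational(1, 2))), -1)))) = Mul(Mul(-17, Rational(1, 10)), Add(4, Mul(-20, Pow(Mul(Rational(1, 6), Pow(222, Rational(1, 2))), -1)))) = Mul(Rational(-17, 10), Add(4, Mul(-20, Mul(Rational(1, 37), Pow(222, Rational(1, 2)))))) = Mul(Rational(-17, 10), Add(4, Mul(Rational(-20, 37), Pow(222, Rational(1, 2))))) = Add(Rational(-34, 5), Mul(Rational(34, 37), Pow(222, Rational(1, 2))))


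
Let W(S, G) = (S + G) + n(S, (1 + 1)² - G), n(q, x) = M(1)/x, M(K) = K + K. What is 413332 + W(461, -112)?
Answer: 23993499/58 ≈ 4.1368e+5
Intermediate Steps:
M(K) = 2*K
n(q, x) = 2/x (n(q, x) = (2*1)/x = 2/x)
W(S, G) = G + S + 2/(4 - G) (W(S, G) = (S + G) + 2/((1 + 1)² - G) = (G + S) + 2/(2² - G) = (G + S) + 2/(4 - G) = G + S + 2/(4 - G))
413332 + W(461, -112) = 413332 + (-2 + (-4 - 112)*(-112 + 461))/(-4 - 112) = 413332 + (-2 - 116*349)/(-116) = 413332 - (-2 - 40484)/116 = 413332 - 1/116*(-40486) = 413332 + 20243/58 = 23993499/58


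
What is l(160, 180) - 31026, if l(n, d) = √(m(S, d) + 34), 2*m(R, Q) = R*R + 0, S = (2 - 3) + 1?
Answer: -31026 + √34 ≈ -31020.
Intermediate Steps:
S = 0 (S = -1 + 1 = 0)
m(R, Q) = R²/2 (m(R, Q) = (R*R + 0)/2 = (R² + 0)/2 = R²/2)
l(n, d) = √34 (l(n, d) = √((½)*0² + 34) = √((½)*0 + 34) = √(0 + 34) = √34)
l(160, 180) - 31026 = √34 - 31026 = -31026 + √34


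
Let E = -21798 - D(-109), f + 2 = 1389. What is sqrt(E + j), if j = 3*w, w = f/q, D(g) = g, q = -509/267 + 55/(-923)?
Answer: 11*I*sqrt(11545312214807)/242246 ≈ 154.29*I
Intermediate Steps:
f = 1387 (f = -2 + 1389 = 1387)
q = -484492/246441 (q = -509*1/267 + 55*(-1/923) = -509/267 - 55/923 = -484492/246441 ≈ -1.9660)
E = -21689 (E = -21798 - 1*(-109) = -21798 + 109 = -21689)
w = -341813667/484492 (w = 1387/(-484492/246441) = 1387*(-246441/484492) = -341813667/484492 ≈ -705.51)
j = -1025441001/484492 (j = 3*(-341813667/484492) = -1025441001/484492 ≈ -2116.5)
sqrt(E + j) = sqrt(-21689 - 1025441001/484492) = sqrt(-11533587989/484492) = 11*I*sqrt(11545312214807)/242246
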